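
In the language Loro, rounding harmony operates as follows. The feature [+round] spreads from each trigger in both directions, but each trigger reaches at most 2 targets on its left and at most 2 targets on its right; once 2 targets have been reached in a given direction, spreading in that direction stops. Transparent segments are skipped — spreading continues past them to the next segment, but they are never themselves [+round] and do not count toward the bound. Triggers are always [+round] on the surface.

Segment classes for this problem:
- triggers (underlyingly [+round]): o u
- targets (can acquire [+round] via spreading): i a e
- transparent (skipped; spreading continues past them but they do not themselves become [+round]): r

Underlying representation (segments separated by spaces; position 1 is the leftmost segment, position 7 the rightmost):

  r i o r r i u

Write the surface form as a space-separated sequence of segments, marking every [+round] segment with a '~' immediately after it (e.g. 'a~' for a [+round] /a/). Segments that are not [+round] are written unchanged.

From /o/ at 3 rightward: 4 /r/ transparent; 5 /r/ transparent; 6 /i/ → [+round]; 7 /u/ is itself a trigger — this domain ends here.
From /o/ at 3 leftward: 2 /i/ → [+round]; 1 /r/ transparent; word edge.
From /u/ at 7 rightward: word edge.
From /u/ at 7 leftward: 6 /i/ → [+round]; 5 /r/ transparent; 4 /r/ transparent; 3 /o/ is itself a trigger — this domain ends here.
[+round] positions on the surface: 2 3 6 7.

r i~ o~ r r i~ u~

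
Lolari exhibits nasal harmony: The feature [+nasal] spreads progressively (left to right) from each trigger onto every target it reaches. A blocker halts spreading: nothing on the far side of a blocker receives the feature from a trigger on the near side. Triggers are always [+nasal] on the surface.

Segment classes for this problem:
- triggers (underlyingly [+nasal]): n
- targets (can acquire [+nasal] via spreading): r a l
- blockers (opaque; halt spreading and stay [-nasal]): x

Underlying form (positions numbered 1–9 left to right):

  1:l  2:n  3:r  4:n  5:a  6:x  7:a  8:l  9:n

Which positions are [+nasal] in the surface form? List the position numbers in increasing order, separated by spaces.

2 3 4 5 9

From /n/ at 2 rightward: 3 /r/ → [+nasal]; 4 /n/ is itself a trigger — this domain ends here.
From /n/ at 4 rightward: 5 /a/ → [+nasal]; 6 /x/ blocks.
From /n/ at 9 rightward: word edge.
Targets with no active source: positions 1 7 8 stay [-nasal].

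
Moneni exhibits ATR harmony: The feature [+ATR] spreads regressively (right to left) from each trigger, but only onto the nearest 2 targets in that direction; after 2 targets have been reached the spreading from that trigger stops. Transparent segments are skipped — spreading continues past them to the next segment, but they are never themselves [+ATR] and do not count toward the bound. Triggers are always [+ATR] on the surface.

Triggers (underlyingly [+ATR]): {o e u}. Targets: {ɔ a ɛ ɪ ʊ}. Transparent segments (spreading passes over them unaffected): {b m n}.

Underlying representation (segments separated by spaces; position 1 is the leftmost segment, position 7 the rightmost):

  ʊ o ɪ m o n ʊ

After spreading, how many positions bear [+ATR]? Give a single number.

From /o/ at 2 leftward: 1 /ʊ/ → [+ATR]; word edge.
From /o/ at 5 leftward: 4 /m/ transparent; 3 /ɪ/ → [+ATR]; 2 /o/ is itself a trigger — this domain ends here.
Target with no active source: position 7 stays [-ATR].
[+ATR] positions on the surface: 1 2 3 5.

4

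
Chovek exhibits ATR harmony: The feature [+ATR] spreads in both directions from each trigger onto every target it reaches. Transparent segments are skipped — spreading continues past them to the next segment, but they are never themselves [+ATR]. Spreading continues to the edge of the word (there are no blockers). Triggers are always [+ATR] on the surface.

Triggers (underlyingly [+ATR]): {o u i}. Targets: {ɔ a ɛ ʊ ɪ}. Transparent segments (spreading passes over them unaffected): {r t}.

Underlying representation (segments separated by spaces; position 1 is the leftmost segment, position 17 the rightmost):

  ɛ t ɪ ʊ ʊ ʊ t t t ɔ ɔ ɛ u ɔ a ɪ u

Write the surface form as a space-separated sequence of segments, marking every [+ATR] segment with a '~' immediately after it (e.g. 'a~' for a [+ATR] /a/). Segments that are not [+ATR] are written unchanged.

ɛ~ t ɪ~ ʊ~ ʊ~ ʊ~ t t t ɔ~ ɔ~ ɛ~ u~ ɔ~ a~ ɪ~ u~

From /u/ at 13 rightward: 14 /ɔ/ → [+ATR]; 15 /a/ → [+ATR]; 16 /ɪ/ → [+ATR]; 17 /u/ is itself a trigger — this domain ends here.
From /u/ at 13 leftward: 12 /ɛ/ → [+ATR]; 11 /ɔ/ → [+ATR]; 10 /ɔ/ → [+ATR]; 9 /t/ transparent; 8 /t/ transparent; 7 /t/ transparent; 6 /ʊ/ → [+ATR]; 5 /ʊ/ → [+ATR]; 4 /ʊ/ → [+ATR]; 3 /ɪ/ → [+ATR]; 2 /t/ transparent; 1 /ɛ/ → [+ATR]; word edge.
From /u/ at 17 rightward: word edge.
From /u/ at 17 leftward: 16 /ɪ/ → [+ATR]; 15 /a/ → [+ATR]; 14 /ɔ/ → [+ATR]; 13 /u/ is itself a trigger — this domain ends here.
[+ATR] positions on the surface: 1 3 4 5 6 10 11 12 13 14 15 16 17.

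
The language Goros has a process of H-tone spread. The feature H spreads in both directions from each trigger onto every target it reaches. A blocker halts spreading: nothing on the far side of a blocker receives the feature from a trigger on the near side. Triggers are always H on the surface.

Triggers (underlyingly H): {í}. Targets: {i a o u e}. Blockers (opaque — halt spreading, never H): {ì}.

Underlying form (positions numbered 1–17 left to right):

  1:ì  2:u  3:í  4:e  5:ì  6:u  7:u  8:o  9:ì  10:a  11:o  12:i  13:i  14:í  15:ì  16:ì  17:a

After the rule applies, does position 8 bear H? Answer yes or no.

From /í/ at 3 rightward: 4 /e/ → H; 5 /ì/ blocks.
From /í/ at 3 leftward: 2 /u/ → H; 1 /ì/ blocks.
From /í/ at 14 rightward: 15 /ì/ blocks.
From /í/ at 14 leftward: 13 /i/ → H; 12 /i/ → H; 11 /o/ → H; 10 /a/ → H; 9 /ì/ blocks.
Targets with no active source: positions 6 7 8 17 stay [-high tone].
H positions on the surface: 2 3 4 10 11 12 13 14.

no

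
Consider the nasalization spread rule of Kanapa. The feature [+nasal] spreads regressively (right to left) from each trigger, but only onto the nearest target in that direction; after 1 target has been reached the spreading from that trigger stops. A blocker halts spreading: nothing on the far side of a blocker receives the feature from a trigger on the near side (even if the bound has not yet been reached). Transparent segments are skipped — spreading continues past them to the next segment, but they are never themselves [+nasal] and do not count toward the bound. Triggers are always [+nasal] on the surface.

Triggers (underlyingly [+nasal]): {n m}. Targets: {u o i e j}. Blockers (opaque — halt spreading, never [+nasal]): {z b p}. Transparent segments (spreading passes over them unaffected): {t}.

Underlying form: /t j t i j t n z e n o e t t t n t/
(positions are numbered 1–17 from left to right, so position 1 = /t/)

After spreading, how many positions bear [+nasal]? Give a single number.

From /n/ at 7 leftward: 6 /t/ transparent; 5 /j/ → [+nasal]; bound reached.
From /n/ at 10 leftward: 9 /e/ → [+nasal]; bound reached.
From /n/ at 16 leftward: 15 /t/ transparent; 14 /t/ transparent; 13 /t/ transparent; 12 /e/ → [+nasal]; bound reached.
Targets with no active source: positions 2 4 11 stay [-nasal].
[+nasal] positions on the surface: 5 7 9 10 12 16.

6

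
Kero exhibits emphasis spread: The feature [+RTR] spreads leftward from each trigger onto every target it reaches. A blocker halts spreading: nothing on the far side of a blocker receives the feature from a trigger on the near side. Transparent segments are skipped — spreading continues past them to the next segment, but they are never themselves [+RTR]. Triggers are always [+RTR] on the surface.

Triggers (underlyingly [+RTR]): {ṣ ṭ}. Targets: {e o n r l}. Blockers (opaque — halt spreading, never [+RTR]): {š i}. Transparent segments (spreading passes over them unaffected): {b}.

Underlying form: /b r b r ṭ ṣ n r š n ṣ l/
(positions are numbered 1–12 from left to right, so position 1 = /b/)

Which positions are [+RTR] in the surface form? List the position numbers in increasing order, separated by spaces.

From /ṭ/ at 5 leftward: 4 /r/ → [+RTR]; 3 /b/ transparent; 2 /r/ → [+RTR]; 1 /b/ transparent; word edge.
From /ṣ/ at 6 leftward: 5 /ṭ/ is itself a trigger — this domain ends here.
From /ṣ/ at 11 leftward: 10 /n/ → [+RTR]; 9 /š/ blocks.
Targets with no active source: positions 7 8 12 stay [-emphatic].

2 4 5 6 10 11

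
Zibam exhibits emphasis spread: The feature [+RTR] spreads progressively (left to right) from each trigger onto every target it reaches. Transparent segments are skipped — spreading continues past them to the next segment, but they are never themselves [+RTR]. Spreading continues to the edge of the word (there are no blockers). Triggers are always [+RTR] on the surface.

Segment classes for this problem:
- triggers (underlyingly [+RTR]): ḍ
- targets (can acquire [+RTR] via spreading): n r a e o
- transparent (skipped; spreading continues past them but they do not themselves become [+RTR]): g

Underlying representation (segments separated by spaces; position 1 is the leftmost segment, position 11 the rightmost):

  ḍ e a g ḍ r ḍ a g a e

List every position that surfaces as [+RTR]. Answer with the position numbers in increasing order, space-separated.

From /ḍ/ at 1 rightward: 2 /e/ → [+RTR]; 3 /a/ → [+RTR]; 4 /g/ transparent; 5 /ḍ/ is itself a trigger — this domain ends here.
From /ḍ/ at 5 rightward: 6 /r/ → [+RTR]; 7 /ḍ/ is itself a trigger — this domain ends here.
From /ḍ/ at 7 rightward: 8 /a/ → [+RTR]; 9 /g/ transparent; 10 /a/ → [+RTR]; 11 /e/ → [+RTR]; word edge.

1 2 3 5 6 7 8 10 11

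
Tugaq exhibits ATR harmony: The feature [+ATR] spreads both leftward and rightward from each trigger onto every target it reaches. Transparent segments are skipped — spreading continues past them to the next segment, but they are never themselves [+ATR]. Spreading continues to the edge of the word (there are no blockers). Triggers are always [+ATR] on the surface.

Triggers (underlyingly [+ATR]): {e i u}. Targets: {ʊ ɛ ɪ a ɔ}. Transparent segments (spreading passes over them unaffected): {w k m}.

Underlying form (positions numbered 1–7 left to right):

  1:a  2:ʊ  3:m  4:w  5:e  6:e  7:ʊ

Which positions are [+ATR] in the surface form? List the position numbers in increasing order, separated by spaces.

From /e/ at 5 rightward: 6 /e/ is itself a trigger — this domain ends here.
From /e/ at 5 leftward: 4 /w/ transparent; 3 /m/ transparent; 2 /ʊ/ → [+ATR]; 1 /a/ → [+ATR]; word edge.
From /e/ at 6 rightward: 7 /ʊ/ → [+ATR]; word edge.
From /e/ at 6 leftward: 5 /e/ is itself a trigger — this domain ends here.

1 2 5 6 7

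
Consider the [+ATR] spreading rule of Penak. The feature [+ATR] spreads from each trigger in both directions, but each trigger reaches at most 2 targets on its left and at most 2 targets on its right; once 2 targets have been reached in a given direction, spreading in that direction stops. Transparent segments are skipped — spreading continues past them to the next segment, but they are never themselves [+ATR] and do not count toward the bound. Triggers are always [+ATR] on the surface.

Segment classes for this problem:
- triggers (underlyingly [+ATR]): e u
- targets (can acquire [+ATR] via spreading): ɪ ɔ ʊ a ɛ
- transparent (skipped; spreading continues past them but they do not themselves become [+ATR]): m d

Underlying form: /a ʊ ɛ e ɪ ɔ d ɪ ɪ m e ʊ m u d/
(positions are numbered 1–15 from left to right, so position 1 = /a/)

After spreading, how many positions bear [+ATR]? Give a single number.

From /e/ at 4 rightward: 5 /ɪ/ → [+ATR]; 6 /ɔ/ → [+ATR]; bound reached.
From /e/ at 4 leftward: 3 /ɛ/ → [+ATR]; 2 /ʊ/ → [+ATR]; bound reached.
From /e/ at 11 rightward: 12 /ʊ/ → [+ATR]; 13 /m/ transparent; 14 /u/ is itself a trigger — this domain ends here.
From /e/ at 11 leftward: 10 /m/ transparent; 9 /ɪ/ → [+ATR]; 8 /ɪ/ → [+ATR]; bound reached.
From /u/ at 14 rightward: 15 /d/ transparent; word edge.
From /u/ at 14 leftward: 13 /m/ transparent; 12 /ʊ/ → [+ATR]; 11 /e/ is itself a trigger — this domain ends here.
Target with no active source: position 1 stays [-ATR].
[+ATR] positions on the surface: 2 3 4 5 6 8 9 11 12 14.

10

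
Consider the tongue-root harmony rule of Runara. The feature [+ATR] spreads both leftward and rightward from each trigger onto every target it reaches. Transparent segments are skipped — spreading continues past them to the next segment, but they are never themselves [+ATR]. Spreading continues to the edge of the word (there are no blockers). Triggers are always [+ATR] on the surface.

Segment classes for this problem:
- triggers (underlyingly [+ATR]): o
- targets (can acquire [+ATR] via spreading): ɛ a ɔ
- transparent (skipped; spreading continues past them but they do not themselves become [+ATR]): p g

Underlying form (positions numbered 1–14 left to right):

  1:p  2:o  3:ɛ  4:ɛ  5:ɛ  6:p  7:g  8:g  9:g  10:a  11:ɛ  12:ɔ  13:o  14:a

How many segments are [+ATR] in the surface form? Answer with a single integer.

From /o/ at 2 rightward: 3 /ɛ/ → [+ATR]; 4 /ɛ/ → [+ATR]; 5 /ɛ/ → [+ATR]; 6 /p/ transparent; 7 /g/ transparent; 8 /g/ transparent; 9 /g/ transparent; 10 /a/ → [+ATR]; 11 /ɛ/ → [+ATR]; 12 /ɔ/ → [+ATR]; 13 /o/ is itself a trigger — this domain ends here.
From /o/ at 2 leftward: 1 /p/ transparent; word edge.
From /o/ at 13 rightward: 14 /a/ → [+ATR]; word edge.
From /o/ at 13 leftward: 12 /ɔ/ → [+ATR]; 11 /ɛ/ → [+ATR]; 10 /a/ → [+ATR]; 9 /g/ transparent; 8 /g/ transparent; 7 /g/ transparent; 6 /p/ transparent; 5 /ɛ/ → [+ATR]; 4 /ɛ/ → [+ATR]; 3 /ɛ/ → [+ATR]; 2 /o/ is itself a trigger — this domain ends here.
[+ATR] positions on the surface: 2 3 4 5 10 11 12 13 14.

9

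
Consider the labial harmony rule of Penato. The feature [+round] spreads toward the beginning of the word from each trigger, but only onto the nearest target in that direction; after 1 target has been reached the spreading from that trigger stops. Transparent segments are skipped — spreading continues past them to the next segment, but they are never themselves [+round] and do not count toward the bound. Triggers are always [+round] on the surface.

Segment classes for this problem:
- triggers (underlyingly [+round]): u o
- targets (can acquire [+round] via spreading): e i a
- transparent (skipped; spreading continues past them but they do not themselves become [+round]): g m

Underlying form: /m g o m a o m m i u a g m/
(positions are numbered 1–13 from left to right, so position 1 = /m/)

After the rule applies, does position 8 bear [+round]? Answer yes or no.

From /o/ at 3 leftward: 2 /g/ transparent; 1 /m/ transparent; word edge.
From /o/ at 6 leftward: 5 /a/ → [+round]; bound reached.
From /u/ at 10 leftward: 9 /i/ → [+round]; bound reached.
Target with no active source: position 11 stays [-round].
[+round] positions on the surface: 3 5 6 9 10.

no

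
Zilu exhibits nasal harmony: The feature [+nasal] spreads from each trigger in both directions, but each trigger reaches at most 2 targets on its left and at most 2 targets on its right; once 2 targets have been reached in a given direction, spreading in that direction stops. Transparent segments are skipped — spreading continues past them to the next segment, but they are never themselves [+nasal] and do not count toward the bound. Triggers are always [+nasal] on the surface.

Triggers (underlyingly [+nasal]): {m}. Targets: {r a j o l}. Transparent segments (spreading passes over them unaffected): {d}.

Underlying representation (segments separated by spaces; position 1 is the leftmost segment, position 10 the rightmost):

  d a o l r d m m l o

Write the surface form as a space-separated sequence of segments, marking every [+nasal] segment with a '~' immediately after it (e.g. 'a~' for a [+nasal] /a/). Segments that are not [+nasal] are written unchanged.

d a o l~ r~ d m~ m~ l~ o~

From /m/ at 7 rightward: 8 /m/ is itself a trigger — this domain ends here.
From /m/ at 7 leftward: 6 /d/ transparent; 5 /r/ → [+nasal]; 4 /l/ → [+nasal]; bound reached.
From /m/ at 8 rightward: 9 /l/ → [+nasal]; 10 /o/ → [+nasal]; bound reached.
From /m/ at 8 leftward: 7 /m/ is itself a trigger — this domain ends here.
Targets with no active source: positions 2 3 stay [-nasal].
[+nasal] positions on the surface: 4 5 7 8 9 10.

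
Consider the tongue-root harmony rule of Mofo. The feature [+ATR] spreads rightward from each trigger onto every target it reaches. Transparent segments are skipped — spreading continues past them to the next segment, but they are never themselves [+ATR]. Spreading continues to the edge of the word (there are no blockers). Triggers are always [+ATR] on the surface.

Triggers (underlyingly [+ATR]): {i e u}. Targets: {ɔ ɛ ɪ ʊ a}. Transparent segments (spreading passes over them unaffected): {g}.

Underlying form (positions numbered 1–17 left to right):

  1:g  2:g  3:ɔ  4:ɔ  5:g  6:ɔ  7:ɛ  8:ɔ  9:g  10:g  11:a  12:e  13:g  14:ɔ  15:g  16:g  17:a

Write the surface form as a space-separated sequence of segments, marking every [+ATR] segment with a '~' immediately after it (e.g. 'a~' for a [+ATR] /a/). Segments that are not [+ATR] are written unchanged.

g g ɔ ɔ g ɔ ɛ ɔ g g a e~ g ɔ~ g g a~

From /e/ at 12 rightward: 13 /g/ transparent; 14 /ɔ/ → [+ATR]; 15 /g/ transparent; 16 /g/ transparent; 17 /a/ → [+ATR]; word edge.
Targets with no active source: positions 3 4 6 7 8 11 stay [-ATR].
[+ATR] positions on the surface: 12 14 17.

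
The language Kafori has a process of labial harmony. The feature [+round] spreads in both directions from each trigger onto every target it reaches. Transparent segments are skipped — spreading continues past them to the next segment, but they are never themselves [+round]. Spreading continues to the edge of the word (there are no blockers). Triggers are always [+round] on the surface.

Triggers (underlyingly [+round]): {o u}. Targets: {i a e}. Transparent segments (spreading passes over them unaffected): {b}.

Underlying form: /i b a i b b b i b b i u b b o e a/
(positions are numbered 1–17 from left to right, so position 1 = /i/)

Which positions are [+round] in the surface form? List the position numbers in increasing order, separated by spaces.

From /u/ at 12 rightward: 13 /b/ transparent; 14 /b/ transparent; 15 /o/ is itself a trigger — this domain ends here.
From /u/ at 12 leftward: 11 /i/ → [+round]; 10 /b/ transparent; 9 /b/ transparent; 8 /i/ → [+round]; 7 /b/ transparent; 6 /b/ transparent; 5 /b/ transparent; 4 /i/ → [+round]; 3 /a/ → [+round]; 2 /b/ transparent; 1 /i/ → [+round]; word edge.
From /o/ at 15 rightward: 16 /e/ → [+round]; 17 /a/ → [+round]; word edge.
From /o/ at 15 leftward: 14 /b/ transparent; 13 /b/ transparent; 12 /u/ is itself a trigger — this domain ends here.

1 3 4 8 11 12 15 16 17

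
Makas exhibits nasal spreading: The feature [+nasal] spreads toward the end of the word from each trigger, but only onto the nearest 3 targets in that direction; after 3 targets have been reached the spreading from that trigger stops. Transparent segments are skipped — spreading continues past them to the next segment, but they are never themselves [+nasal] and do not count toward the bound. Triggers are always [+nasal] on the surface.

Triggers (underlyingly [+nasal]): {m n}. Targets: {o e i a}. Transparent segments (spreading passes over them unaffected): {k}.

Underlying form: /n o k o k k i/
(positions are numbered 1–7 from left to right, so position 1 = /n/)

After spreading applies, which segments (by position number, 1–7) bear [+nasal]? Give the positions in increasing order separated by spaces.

From /n/ at 1 rightward: 2 /o/ → [+nasal]; 3 /k/ transparent; 4 /o/ → [+nasal]; 5 /k/ transparent; 6 /k/ transparent; 7 /i/ → [+nasal]; bound reached.

1 2 4 7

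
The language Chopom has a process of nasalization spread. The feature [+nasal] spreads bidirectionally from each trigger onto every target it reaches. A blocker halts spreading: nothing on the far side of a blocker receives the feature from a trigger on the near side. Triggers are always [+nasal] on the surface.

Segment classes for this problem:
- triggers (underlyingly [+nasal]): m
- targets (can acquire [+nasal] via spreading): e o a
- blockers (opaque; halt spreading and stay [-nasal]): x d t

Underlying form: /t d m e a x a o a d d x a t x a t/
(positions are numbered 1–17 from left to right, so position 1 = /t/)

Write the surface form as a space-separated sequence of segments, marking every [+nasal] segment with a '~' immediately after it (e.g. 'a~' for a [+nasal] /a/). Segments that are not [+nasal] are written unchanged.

t d m~ e~ a~ x a o a d d x a t x a t

From /m/ at 3 rightward: 4 /e/ → [+nasal]; 5 /a/ → [+nasal]; 6 /x/ blocks.
From /m/ at 3 leftward: 2 /d/ blocks.
Targets with no active source: positions 7 8 9 13 16 stay [-nasal].
[+nasal] positions on the surface: 3 4 5.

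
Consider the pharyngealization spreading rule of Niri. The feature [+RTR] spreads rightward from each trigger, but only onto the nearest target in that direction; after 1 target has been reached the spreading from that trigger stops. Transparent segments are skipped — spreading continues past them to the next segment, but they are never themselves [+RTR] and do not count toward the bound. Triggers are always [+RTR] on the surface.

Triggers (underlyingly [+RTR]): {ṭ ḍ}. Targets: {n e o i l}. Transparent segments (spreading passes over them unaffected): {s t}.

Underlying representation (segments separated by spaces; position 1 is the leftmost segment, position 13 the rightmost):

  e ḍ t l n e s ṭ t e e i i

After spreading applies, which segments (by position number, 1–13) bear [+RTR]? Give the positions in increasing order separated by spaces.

2 4 8 10

From /ḍ/ at 2 rightward: 3 /t/ transparent; 4 /l/ → [+RTR]; bound reached.
From /ṭ/ at 8 rightward: 9 /t/ transparent; 10 /e/ → [+RTR]; bound reached.
Targets with no active source: positions 1 5 6 11 12 13 stay [-emphatic].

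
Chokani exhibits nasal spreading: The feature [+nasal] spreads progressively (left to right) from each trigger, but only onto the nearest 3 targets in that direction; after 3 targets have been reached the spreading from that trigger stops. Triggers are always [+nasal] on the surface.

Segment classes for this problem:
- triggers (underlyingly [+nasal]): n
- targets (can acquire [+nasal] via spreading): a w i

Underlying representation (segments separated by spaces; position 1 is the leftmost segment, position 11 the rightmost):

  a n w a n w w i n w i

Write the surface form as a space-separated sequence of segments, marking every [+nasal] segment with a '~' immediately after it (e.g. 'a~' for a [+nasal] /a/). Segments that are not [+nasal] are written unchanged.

a n~ w~ a~ n~ w~ w~ i~ n~ w~ i~

From /n/ at 2 rightward: 3 /w/ → [+nasal]; 4 /a/ → [+nasal]; 5 /n/ is itself a trigger — this domain ends here.
From /n/ at 5 rightward: 6 /w/ → [+nasal]; 7 /w/ → [+nasal]; 8 /i/ → [+nasal]; bound reached.
From /n/ at 9 rightward: 10 /w/ → [+nasal]; 11 /i/ → [+nasal]; word edge.
Target with no active source: position 1 stays [-nasal].
[+nasal] positions on the surface: 2 3 4 5 6 7 8 9 10 11.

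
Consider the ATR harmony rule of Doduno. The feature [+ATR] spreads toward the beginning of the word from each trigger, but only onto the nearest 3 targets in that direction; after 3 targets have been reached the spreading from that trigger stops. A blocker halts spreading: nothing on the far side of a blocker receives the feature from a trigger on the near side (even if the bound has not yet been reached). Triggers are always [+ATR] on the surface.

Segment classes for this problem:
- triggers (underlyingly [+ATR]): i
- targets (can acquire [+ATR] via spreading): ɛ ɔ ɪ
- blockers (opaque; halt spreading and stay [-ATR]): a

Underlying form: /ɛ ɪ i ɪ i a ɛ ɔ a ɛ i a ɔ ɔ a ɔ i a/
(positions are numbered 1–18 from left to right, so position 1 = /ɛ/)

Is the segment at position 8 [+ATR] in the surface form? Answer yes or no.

no

From /i/ at 3 leftward: 2 /ɪ/ → [+ATR]; 1 /ɛ/ → [+ATR]; word edge.
From /i/ at 5 leftward: 4 /ɪ/ → [+ATR]; 3 /i/ is itself a trigger — this domain ends here.
From /i/ at 11 leftward: 10 /ɛ/ → [+ATR]; 9 /a/ blocks.
From /i/ at 17 leftward: 16 /ɔ/ → [+ATR]; 15 /a/ blocks.
Targets with no active source: positions 7 8 13 14 stay [-ATR].
[+ATR] positions on the surface: 1 2 3 4 5 10 11 16 17.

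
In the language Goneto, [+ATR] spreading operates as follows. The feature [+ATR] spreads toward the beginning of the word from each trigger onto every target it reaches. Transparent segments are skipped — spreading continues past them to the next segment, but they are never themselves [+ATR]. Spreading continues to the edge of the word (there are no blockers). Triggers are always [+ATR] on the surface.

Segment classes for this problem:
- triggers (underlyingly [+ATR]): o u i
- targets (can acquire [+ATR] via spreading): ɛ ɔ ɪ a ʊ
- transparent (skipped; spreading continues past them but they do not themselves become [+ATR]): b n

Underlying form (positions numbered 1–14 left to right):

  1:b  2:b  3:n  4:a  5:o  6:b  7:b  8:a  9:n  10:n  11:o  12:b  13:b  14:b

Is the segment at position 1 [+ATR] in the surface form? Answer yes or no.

From /o/ at 5 leftward: 4 /a/ → [+ATR]; 3 /n/ transparent; 2 /b/ transparent; 1 /b/ transparent; word edge.
From /o/ at 11 leftward: 10 /n/ transparent; 9 /n/ transparent; 8 /a/ → [+ATR]; 7 /b/ transparent; 6 /b/ transparent; 5 /o/ is itself a trigger — this domain ends here.
[+ATR] positions on the surface: 4 5 8 11.

no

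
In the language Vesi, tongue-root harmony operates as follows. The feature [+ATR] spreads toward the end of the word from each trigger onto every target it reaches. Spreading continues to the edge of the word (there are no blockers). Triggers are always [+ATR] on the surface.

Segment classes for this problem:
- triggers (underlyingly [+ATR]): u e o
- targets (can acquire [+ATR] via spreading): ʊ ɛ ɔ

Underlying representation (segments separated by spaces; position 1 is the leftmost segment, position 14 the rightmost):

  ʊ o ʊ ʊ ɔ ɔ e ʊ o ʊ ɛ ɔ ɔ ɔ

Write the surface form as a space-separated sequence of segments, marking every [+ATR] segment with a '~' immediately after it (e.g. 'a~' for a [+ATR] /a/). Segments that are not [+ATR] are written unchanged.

ʊ o~ ʊ~ ʊ~ ɔ~ ɔ~ e~ ʊ~ o~ ʊ~ ɛ~ ɔ~ ɔ~ ɔ~

From /o/ at 2 rightward: 3 /ʊ/ → [+ATR]; 4 /ʊ/ → [+ATR]; 5 /ɔ/ → [+ATR]; 6 /ɔ/ → [+ATR]; 7 /e/ is itself a trigger — this domain ends here.
From /e/ at 7 rightward: 8 /ʊ/ → [+ATR]; 9 /o/ is itself a trigger — this domain ends here.
From /o/ at 9 rightward: 10 /ʊ/ → [+ATR]; 11 /ɛ/ → [+ATR]; 12 /ɔ/ → [+ATR]; 13 /ɔ/ → [+ATR]; 14 /ɔ/ → [+ATR]; word edge.
Target with no active source: position 1 stays [-ATR].
[+ATR] positions on the surface: 2 3 4 5 6 7 8 9 10 11 12 13 14.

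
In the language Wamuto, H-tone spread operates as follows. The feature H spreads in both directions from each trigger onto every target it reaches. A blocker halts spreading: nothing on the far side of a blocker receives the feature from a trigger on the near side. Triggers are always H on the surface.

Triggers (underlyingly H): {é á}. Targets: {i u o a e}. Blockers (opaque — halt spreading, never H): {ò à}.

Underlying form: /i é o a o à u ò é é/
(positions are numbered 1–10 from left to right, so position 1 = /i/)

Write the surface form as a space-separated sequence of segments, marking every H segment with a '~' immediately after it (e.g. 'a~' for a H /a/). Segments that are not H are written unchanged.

i~ é~ o~ a~ o~ à u ò é~ é~

From /é/ at 2 rightward: 3 /o/ → H; 4 /a/ → H; 5 /o/ → H; 6 /à/ blocks.
From /é/ at 2 leftward: 1 /i/ → H; word edge.
From /é/ at 9 rightward: 10 /é/ is itself a trigger — this domain ends here.
From /é/ at 9 leftward: 8 /ò/ blocks.
From /é/ at 10 rightward: word edge.
From /é/ at 10 leftward: 9 /é/ is itself a trigger — this domain ends here.
Target with no active source: position 7 stays [-high tone].
H positions on the surface: 1 2 3 4 5 9 10.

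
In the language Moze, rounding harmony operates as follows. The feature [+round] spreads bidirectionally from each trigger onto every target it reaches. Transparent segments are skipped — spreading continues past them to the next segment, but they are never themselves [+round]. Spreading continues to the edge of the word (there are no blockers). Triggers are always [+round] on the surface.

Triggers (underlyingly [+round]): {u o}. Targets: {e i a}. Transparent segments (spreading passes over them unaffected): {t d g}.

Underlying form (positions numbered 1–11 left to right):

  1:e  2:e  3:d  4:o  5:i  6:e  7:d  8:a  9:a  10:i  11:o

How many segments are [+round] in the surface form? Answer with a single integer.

9

From /o/ at 4 rightward: 5 /i/ → [+round]; 6 /e/ → [+round]; 7 /d/ transparent; 8 /a/ → [+round]; 9 /a/ → [+round]; 10 /i/ → [+round]; 11 /o/ is itself a trigger — this domain ends here.
From /o/ at 4 leftward: 3 /d/ transparent; 2 /e/ → [+round]; 1 /e/ → [+round]; word edge.
From /o/ at 11 rightward: word edge.
From /o/ at 11 leftward: 10 /i/ → [+round]; 9 /a/ → [+round]; 8 /a/ → [+round]; 7 /d/ transparent; 6 /e/ → [+round]; 5 /i/ → [+round]; 4 /o/ is itself a trigger — this domain ends here.
[+round] positions on the surface: 1 2 4 5 6 8 9 10 11.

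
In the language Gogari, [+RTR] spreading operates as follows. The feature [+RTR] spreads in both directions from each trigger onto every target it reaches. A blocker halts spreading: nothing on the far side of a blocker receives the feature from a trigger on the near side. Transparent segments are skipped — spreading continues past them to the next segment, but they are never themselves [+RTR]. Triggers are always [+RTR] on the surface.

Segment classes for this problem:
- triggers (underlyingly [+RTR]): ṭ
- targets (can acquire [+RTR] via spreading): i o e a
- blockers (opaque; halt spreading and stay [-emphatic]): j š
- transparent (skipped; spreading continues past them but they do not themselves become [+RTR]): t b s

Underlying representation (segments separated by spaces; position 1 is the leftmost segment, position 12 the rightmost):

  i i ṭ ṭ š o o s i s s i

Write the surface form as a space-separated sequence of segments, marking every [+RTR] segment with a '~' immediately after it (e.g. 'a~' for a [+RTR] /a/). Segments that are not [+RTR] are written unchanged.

From /ṭ/ at 3 rightward: 4 /ṭ/ is itself a trigger — this domain ends here.
From /ṭ/ at 3 leftward: 2 /i/ → [+RTR]; 1 /i/ → [+RTR]; word edge.
From /ṭ/ at 4 rightward: 5 /š/ blocks.
From /ṭ/ at 4 leftward: 3 /ṭ/ is itself a trigger — this domain ends here.
Targets with no active source: positions 6 7 9 12 stay [-emphatic].
[+RTR] positions on the surface: 1 2 3 4.

i~ i~ ṭ~ ṭ~ š o o s i s s i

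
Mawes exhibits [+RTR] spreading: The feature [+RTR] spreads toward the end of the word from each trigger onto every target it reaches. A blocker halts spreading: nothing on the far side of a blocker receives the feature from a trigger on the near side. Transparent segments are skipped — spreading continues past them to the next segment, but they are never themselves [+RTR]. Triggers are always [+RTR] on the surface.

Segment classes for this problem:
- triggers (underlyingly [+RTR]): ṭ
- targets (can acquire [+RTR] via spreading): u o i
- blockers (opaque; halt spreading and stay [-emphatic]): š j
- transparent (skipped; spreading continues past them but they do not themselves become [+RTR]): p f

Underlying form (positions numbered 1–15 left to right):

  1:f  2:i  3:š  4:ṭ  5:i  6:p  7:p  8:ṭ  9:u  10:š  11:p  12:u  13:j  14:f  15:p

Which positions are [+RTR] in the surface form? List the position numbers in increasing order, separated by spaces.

From /ṭ/ at 4 rightward: 5 /i/ → [+RTR]; 6 /p/ transparent; 7 /p/ transparent; 8 /ṭ/ is itself a trigger — this domain ends here.
From /ṭ/ at 8 rightward: 9 /u/ → [+RTR]; 10 /š/ blocks.
Targets with no active source: positions 2 12 stay [-emphatic].

4 5 8 9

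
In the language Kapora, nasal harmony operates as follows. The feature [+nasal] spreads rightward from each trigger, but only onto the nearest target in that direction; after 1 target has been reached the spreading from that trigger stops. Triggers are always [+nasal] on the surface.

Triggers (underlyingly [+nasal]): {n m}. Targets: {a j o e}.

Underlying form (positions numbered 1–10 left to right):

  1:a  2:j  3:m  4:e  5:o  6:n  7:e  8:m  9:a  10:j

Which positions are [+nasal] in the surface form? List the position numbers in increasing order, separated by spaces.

From /m/ at 3 rightward: 4 /e/ → [+nasal]; bound reached.
From /n/ at 6 rightward: 7 /e/ → [+nasal]; bound reached.
From /m/ at 8 rightward: 9 /a/ → [+nasal]; bound reached.
Targets with no active source: positions 1 2 5 10 stay [-nasal].

3 4 6 7 8 9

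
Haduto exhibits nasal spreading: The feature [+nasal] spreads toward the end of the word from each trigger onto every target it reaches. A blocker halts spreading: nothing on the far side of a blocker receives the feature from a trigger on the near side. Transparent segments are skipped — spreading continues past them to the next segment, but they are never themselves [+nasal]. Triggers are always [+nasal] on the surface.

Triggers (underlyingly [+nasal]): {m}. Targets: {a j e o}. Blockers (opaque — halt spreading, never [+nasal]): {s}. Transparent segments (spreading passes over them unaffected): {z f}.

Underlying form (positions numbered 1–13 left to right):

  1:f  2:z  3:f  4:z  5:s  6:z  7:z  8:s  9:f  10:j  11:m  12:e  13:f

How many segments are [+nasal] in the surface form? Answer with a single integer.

2

From /m/ at 11 rightward: 12 /e/ → [+nasal]; 13 /f/ transparent; word edge.
Target with no active source: position 10 stays [-nasal].
[+nasal] positions on the surface: 11 12.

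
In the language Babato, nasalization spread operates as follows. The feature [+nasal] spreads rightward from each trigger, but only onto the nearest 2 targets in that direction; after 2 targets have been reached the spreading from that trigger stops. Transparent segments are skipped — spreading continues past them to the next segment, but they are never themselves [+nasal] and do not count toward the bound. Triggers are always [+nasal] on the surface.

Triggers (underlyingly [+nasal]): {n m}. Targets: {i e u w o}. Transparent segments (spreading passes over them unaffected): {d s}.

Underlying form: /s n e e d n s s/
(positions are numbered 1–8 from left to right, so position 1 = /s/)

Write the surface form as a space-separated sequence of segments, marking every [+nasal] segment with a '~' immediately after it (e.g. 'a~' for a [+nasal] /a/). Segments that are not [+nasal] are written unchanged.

From /n/ at 2 rightward: 3 /e/ → [+nasal]; 4 /e/ → [+nasal]; bound reached.
From /n/ at 6 rightward: 7 /s/ transparent; 8 /s/ transparent; word edge.
[+nasal] positions on the surface: 2 3 4 6.

s n~ e~ e~ d n~ s s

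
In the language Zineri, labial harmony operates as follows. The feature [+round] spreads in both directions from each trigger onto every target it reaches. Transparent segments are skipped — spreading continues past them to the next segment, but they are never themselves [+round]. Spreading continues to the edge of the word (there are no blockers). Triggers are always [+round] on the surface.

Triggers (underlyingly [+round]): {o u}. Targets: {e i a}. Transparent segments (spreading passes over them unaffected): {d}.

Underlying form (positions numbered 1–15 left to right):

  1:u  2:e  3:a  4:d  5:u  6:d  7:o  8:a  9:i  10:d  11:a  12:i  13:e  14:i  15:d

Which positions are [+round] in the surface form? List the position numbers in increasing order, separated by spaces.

1 2 3 5 7 8 9 11 12 13 14

From /u/ at 1 rightward: 2 /e/ → [+round]; 3 /a/ → [+round]; 4 /d/ transparent; 5 /u/ is itself a trigger — this domain ends here.
From /u/ at 1 leftward: word edge.
From /u/ at 5 rightward: 6 /d/ transparent; 7 /o/ is itself a trigger — this domain ends here.
From /u/ at 5 leftward: 4 /d/ transparent; 3 /a/ → [+round]; 2 /e/ → [+round]; 1 /u/ is itself a trigger — this domain ends here.
From /o/ at 7 rightward: 8 /a/ → [+round]; 9 /i/ → [+round]; 10 /d/ transparent; 11 /a/ → [+round]; 12 /i/ → [+round]; 13 /e/ → [+round]; 14 /i/ → [+round]; 15 /d/ transparent; word edge.
From /o/ at 7 leftward: 6 /d/ transparent; 5 /u/ is itself a trigger — this domain ends here.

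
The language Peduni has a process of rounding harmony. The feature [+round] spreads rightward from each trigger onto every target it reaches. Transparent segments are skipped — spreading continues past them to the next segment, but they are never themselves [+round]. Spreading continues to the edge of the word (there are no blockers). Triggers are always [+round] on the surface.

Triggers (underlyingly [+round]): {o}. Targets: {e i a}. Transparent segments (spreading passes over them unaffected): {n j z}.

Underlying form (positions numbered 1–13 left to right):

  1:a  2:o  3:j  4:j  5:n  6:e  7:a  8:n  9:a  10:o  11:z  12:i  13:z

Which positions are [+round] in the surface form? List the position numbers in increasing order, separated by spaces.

From /o/ at 2 rightward: 3 /j/ transparent; 4 /j/ transparent; 5 /n/ transparent; 6 /e/ → [+round]; 7 /a/ → [+round]; 8 /n/ transparent; 9 /a/ → [+round]; 10 /o/ is itself a trigger — this domain ends here.
From /o/ at 10 rightward: 11 /z/ transparent; 12 /i/ → [+round]; 13 /z/ transparent; word edge.
Target with no active source: position 1 stays [-round].

2 6 7 9 10 12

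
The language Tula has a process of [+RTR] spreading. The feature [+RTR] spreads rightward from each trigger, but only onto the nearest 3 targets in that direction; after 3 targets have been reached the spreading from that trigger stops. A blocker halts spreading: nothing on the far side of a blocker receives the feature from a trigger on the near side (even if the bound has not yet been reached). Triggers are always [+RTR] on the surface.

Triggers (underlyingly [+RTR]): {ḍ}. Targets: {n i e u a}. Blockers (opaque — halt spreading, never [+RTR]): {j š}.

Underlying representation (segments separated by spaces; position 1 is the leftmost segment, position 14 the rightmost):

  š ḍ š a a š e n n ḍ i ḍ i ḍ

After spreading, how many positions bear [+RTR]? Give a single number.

From /ḍ/ at 2 rightward: 3 /š/ blocks.
From /ḍ/ at 10 rightward: 11 /i/ → [+RTR]; 12 /ḍ/ is itself a trigger — this domain ends here.
From /ḍ/ at 12 rightward: 13 /i/ → [+RTR]; 14 /ḍ/ is itself a trigger — this domain ends here.
From /ḍ/ at 14 rightward: word edge.
Targets with no active source: positions 4 5 7 8 9 stay [-emphatic].
[+RTR] positions on the surface: 2 10 11 12 13 14.

6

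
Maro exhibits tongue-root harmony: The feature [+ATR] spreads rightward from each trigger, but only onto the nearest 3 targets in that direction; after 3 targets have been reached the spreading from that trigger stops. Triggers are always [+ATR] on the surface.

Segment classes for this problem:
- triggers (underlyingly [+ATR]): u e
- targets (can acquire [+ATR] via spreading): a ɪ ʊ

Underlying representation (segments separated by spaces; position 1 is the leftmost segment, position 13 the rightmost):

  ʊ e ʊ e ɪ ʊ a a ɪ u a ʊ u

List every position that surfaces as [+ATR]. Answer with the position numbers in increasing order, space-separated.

From /e/ at 2 rightward: 3 /ʊ/ → [+ATR]; 4 /e/ is itself a trigger — this domain ends here.
From /e/ at 4 rightward: 5 /ɪ/ → [+ATR]; 6 /ʊ/ → [+ATR]; 7 /a/ → [+ATR]; bound reached.
From /u/ at 10 rightward: 11 /a/ → [+ATR]; 12 /ʊ/ → [+ATR]; 13 /u/ is itself a trigger — this domain ends here.
From /u/ at 13 rightward: word edge.
Targets with no active source: positions 1 8 9 stay [-ATR].

2 3 4 5 6 7 10 11 12 13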